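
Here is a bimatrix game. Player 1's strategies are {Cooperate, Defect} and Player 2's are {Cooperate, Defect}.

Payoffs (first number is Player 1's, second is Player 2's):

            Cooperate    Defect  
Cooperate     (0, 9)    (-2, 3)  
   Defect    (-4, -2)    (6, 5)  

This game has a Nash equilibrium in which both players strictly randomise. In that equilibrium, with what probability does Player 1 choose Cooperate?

Let p be the probability that Player 1 plays Cooperate. In a completely mixed equilibrium, Player 2 must be indifferent between Cooperate and Defect.
Player 2's expected payoff from Cooperate is 9p − 2(1−p); from Defect it is 3p + 5(1−p).
Setting these equal: 11p − 2 = −2p + 5, so p = 7/13.

7/13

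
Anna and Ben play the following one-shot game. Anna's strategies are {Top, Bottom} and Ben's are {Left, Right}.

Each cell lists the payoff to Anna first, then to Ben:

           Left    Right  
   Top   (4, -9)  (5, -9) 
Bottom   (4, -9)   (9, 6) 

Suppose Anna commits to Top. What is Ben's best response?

either — both Left and Right are best responses

Against Top, Ben earns -9 from Left and -9 from Right.
So either strategy is a best response.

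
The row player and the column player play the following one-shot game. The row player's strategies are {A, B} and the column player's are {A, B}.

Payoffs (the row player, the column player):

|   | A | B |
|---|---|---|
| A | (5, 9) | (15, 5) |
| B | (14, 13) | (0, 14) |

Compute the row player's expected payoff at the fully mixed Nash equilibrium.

35/4

First find y, the probability the column player plays A, from the row player's indifference between A and B: 5y + 15(1−y) = 14y, giving y = 5/8.
Since the row player is indifferent in equilibrium, the row player's expected payoff equals the payoff from either row against (5/8, 3/8). Using A: 5(5/8) + 15(3/8) = 35/4.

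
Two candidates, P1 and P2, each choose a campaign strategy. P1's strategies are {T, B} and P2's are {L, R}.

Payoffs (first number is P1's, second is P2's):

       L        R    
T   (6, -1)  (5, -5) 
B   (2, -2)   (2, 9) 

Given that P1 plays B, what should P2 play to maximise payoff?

R

Against B, P2 earns -2 from L and 9 from R.
So R is the best response.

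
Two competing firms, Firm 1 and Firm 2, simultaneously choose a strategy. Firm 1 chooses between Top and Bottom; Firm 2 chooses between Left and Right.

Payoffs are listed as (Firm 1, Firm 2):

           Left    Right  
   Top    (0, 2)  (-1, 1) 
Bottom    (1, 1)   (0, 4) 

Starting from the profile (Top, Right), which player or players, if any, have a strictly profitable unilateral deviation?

Firm 1 at (Top, Right) earns -1; deviating to Bottom yields 0 — a strict improvement.
Firm 2 earns 1; deviating to Left yields 2 — a strict improvement.
Both Firm 1 and Firm 2 have strictly profitable deviations.

Both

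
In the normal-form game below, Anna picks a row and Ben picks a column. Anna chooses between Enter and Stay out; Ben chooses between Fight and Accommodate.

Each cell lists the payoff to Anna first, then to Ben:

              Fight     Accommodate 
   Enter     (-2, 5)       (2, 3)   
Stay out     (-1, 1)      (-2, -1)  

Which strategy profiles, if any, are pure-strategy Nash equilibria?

(Stay out, Fight)

(Enter, Fight): Anna prefers Stay out (-1 > -2) — not an equilibrium.
(Enter, Accommodate): Ben prefers Fight (5 > 3) — not an equilibrium.
(Stay out, Fight): Anna gets -1 ≥ -2 from Enter, and Ben gets 1 ≥ -1 from Accommodate — Nash equilibrium.
(Stay out, Accommodate): Anna prefers Enter (2 > -2); Ben prefers Fight (1 > -1) — not an equilibrium.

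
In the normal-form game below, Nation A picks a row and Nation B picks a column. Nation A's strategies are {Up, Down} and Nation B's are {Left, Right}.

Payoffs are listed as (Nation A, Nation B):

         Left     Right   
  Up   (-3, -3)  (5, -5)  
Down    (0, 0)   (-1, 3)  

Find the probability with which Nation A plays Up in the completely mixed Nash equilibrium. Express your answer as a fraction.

3/5

Let x be the probability that Nation A plays Up. In a completely mixed equilibrium, Nation B must be indifferent between Left and Right.
Nation B's expected payoff from Left is −3x; from Right it is −5x + 3(1−x).
Setting these equal: −3x = −8x + 3, so x = 3/5.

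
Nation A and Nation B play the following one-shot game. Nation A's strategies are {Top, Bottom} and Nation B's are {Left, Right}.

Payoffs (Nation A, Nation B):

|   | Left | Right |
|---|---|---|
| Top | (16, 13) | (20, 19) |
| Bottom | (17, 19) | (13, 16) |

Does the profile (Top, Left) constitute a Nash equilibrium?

No

At (Top, Left), Nation A earns 16; switching to Bottom would give 17, so Nation A would deviate.
Nation B earns 13; switching to Right would give 19, so Nation B would deviate.
Since at least one player can profitably deviate, this is not a Nash equilibrium.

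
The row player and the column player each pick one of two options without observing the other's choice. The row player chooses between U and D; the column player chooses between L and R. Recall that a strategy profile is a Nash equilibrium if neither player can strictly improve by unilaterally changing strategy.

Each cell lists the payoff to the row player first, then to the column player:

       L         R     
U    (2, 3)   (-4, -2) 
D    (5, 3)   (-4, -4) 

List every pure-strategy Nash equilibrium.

(D, L)

(U, L): the row player prefers D (5 > 2) — not an equilibrium.
(U, R): the column player prefers L (3 > -2) — not an equilibrium.
(D, L): the row player gets 5 ≥ 2 from U, and the column player gets 3 ≥ -4 from R — Nash equilibrium.
(D, R): the column player prefers L (3 > -4) — not an equilibrium.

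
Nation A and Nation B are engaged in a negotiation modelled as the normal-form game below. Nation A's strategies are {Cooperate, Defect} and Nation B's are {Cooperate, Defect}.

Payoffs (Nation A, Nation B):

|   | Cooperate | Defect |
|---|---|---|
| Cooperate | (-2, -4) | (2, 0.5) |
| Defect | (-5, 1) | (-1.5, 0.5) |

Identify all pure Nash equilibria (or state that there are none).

(Cooperate, Defect)

(Cooperate, Cooperate): Nation B prefers Defect (0.5 > -4) — not an equilibrium.
(Cooperate, Defect): Nation A gets 2 ≥ -1.5 from Defect, and Nation B gets 0.5 ≥ -4 from Cooperate — Nash equilibrium.
(Defect, Cooperate): Nation A prefers Cooperate (-2 > -5) — not an equilibrium.
(Defect, Defect): Nation A prefers Cooperate (2 > -1.5); Nation B prefers Cooperate (1 > 0.5) — not an equilibrium.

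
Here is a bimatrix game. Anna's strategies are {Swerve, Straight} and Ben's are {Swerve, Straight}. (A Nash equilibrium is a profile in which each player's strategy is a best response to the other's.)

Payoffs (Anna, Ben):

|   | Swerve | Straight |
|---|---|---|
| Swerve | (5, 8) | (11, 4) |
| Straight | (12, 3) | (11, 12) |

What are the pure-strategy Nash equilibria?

(Straight, Straight)

(Swerve, Swerve): Anna prefers Straight (12 > 5) — not an equilibrium.
(Swerve, Straight): Ben prefers Swerve (8 > 4) — not an equilibrium.
(Straight, Swerve): Ben prefers Straight (12 > 3) — not an equilibrium.
(Straight, Straight): Anna gets 11 ≥ 11 from Swerve, and Ben gets 12 ≥ 3 from Swerve — Nash equilibrium.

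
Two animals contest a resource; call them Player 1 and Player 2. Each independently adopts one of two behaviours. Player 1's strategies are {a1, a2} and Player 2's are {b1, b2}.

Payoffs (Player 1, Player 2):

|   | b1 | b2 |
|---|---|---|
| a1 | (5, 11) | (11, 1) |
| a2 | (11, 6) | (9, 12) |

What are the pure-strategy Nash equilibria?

(a1, b1): Player 1 prefers a2 (11 > 5) — not an equilibrium.
(a1, b2): Player 2 prefers b1 (11 > 1) — not an equilibrium.
(a2, b1): Player 2 prefers b2 (12 > 6) — not an equilibrium.
(a2, b2): Player 1 prefers a1 (11 > 9) — not an equilibrium.

none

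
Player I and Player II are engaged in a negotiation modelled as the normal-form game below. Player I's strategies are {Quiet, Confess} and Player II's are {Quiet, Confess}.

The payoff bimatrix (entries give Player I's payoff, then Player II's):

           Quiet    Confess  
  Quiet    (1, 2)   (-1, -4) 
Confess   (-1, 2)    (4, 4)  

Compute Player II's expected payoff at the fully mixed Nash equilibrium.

First find x, the probability Player I plays Quiet, from Player II's indifference between Quiet and Confess: 2x + 2(1−x) = −4x + 4(1−x), giving x = 1/4.
Since Player II is indifferent in equilibrium, Player II's expected payoff equals the payoff from either column against (1/4, 3/4). Using Quiet: 2(1/4) + 2(3/4) = 2.

2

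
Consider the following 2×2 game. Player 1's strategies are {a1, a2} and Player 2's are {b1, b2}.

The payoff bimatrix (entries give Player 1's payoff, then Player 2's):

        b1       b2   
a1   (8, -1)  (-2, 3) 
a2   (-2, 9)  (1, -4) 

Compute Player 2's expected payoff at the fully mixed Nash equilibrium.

23/17

First find x, the probability Player 1 plays a1, from Player 2's indifference between b1 and b2: −x + 9(1−x) = 3x − 4(1−x), giving x = 13/17.
Since Player 2 is indifferent in equilibrium, Player 2's expected payoff equals the payoff from either column against (13/17, 4/17). Using b1: −(13/17) + 9(4/17) = 23/17.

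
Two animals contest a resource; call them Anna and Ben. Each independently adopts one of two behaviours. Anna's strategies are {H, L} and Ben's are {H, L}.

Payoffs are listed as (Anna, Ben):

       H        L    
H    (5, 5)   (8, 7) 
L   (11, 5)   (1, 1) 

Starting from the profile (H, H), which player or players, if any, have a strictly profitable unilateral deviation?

Both

Anna at (H, H) earns 5; deviating to L yields 11 — a strict improvement.
Ben earns 5; deviating to L yields 7 — a strict improvement.
Both Anna and Ben have strictly profitable deviations.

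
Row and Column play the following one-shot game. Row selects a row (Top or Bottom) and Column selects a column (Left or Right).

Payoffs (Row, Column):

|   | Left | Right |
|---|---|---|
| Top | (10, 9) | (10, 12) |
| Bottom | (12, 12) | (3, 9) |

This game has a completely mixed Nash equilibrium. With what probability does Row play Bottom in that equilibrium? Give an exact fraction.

Let x be the probability that Row plays Top. In a completely mixed equilibrium, Column must be indifferent between Left and Right.
Column's expected payoff from Left is 9x + 12(1−x); from Right it is 12x + 9(1−x).
Setting these equal: −3x + 12 = 3x + 9, so x = 1/2.
Therefore Row plays Bottom with probability 1 − 1/2 = 1/2.

1/2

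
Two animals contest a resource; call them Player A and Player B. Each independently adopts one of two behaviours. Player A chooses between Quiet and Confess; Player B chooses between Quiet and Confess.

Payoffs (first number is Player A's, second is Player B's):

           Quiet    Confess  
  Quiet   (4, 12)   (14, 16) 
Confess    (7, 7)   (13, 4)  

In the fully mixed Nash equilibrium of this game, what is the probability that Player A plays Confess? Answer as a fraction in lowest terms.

Let x be the probability that Player A plays Quiet. In a completely mixed equilibrium, Player B must be indifferent between Quiet and Confess.
Player B's expected payoff from Quiet is 12x + 7(1−x); from Confess it is 16x + 4(1−x).
Setting these equal: 5x + 7 = 12x + 4, so x = 3/7.
Therefore Player A plays Confess with probability 1 − 3/7 = 4/7.

4/7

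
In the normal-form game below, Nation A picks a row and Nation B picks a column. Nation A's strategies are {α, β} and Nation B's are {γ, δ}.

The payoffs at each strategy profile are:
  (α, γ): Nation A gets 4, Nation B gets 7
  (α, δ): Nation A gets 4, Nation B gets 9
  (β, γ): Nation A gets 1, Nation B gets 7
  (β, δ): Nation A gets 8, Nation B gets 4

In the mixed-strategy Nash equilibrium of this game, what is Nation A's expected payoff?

First find y, the probability Nation B plays γ, from Nation A's indifference between α and β: 4y + 4(1−y) = y + 8(1−y), giving y = 4/7.
Since Nation A is indifferent in equilibrium, Nation A's expected payoff equals the payoff from either row against (4/7, 3/7). Using α: 4(4/7) + 4(3/7) = 4.

4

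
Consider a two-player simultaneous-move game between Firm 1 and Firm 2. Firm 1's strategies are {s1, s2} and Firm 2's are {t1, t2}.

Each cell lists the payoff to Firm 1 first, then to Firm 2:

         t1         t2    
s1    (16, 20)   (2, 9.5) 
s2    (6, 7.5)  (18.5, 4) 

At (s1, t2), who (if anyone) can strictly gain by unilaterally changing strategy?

Both

Firm 1 at (s1, t2) earns 2; deviating to s2 yields 18.5 — a strict improvement.
Firm 2 earns 9.5; deviating to t1 yields 20 — a strict improvement.
Both Firm 1 and Firm 2 have strictly profitable deviations.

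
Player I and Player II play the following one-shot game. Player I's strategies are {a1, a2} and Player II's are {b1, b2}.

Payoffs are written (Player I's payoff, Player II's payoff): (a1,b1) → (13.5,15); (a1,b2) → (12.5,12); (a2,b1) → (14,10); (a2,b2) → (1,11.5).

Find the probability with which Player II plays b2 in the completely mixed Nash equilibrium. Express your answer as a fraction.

Let q be the probability that Player II plays b1. In a completely mixed equilibrium, Player I must be indifferent between a1 and a2.
Player I's expected payoff from a1 is 13.5q + 12.5(1−q); from a2 it is 14q + (1−q).
Setting these equal: q + 12.5 = 13q + 1, so q = 23/24.
Therefore Player II plays b2 with probability 1 − 23/24 = 1/24.

1/24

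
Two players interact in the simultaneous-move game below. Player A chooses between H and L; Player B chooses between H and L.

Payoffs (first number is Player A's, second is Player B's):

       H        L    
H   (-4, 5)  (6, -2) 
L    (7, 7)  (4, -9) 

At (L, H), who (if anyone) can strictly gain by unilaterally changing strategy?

Neither

Player A at (L, H) earns 7; deviating to H yields -4 — not better.
Player B earns 7; deviating to L yields -9 — not better.
Neither player can strictly improve; the profile is a Nash equilibrium.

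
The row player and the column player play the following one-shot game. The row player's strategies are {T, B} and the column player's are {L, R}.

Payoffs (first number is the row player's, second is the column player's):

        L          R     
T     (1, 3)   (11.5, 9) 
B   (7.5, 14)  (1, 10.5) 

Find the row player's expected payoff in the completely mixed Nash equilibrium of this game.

341/68

First find q, the probability the column player plays L, from the row player's indifference between T and B: q + 11.5(1−q) = 7.5q + (1−q), giving q = 21/34.
Since the row player is indifferent in equilibrium, the row player's expected payoff equals the payoff from either row against (21/34, 13/34). Using T: (21/34) + 11.5(13/34) = 341/68.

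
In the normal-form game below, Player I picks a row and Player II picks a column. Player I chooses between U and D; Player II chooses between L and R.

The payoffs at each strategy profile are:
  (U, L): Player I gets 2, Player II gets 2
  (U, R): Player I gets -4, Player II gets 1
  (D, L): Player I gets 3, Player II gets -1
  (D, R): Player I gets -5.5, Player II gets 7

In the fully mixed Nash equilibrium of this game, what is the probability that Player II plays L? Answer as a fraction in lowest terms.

Let c be the probability that Player II plays L. In a completely mixed equilibrium, Player I must be indifferent between U and D.
Player I's expected payoff from U is 2c − 4(1−c); from D it is 3c − 5.5(1−c).
Setting these equal: 6c − 4 = 8.5c − 5.5, so c = 3/5.

3/5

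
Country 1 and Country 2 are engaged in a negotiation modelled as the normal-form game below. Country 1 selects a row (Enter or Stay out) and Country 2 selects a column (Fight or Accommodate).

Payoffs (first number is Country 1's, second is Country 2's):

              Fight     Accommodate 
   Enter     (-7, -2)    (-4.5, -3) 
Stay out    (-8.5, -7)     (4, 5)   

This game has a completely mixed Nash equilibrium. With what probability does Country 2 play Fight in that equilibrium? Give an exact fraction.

17/20

Let y be the probability that Country 2 plays Fight. In a completely mixed equilibrium, Country 1 must be indifferent between Enter and Stay out.
Country 1's expected payoff from Enter is −7y − 4.5(1−y); from Stay out it is −8.5y + 4(1−y).
Setting these equal: −2.5y − 4.5 = −12.5y + 4, so y = 17/20.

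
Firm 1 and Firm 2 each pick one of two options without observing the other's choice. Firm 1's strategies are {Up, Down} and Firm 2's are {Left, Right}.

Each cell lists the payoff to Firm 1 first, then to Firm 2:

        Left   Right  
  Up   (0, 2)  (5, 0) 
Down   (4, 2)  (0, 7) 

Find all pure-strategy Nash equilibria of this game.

none

(Up, Left): Firm 1 prefers Down (4 > 0) — not an equilibrium.
(Up, Right): Firm 2 prefers Left (2 > 0) — not an equilibrium.
(Down, Left): Firm 2 prefers Right (7 > 2) — not an equilibrium.
(Down, Right): Firm 1 prefers Up (5 > 0) — not an equilibrium.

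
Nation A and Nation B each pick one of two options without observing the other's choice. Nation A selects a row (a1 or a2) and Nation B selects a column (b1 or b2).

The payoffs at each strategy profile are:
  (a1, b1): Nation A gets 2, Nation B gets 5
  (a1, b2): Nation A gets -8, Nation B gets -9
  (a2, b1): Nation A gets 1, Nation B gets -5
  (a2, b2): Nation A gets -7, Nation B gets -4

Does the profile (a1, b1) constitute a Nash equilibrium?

At (a1, b1), Nation A earns 2; switching to a2 would give 1, so Nation A has no profitable deviation.
Nation B earns 5; switching to b2 would give -9, so Nation B has no profitable deviation.
Neither player can gain by a unilateral deviation, so this profile is a Nash equilibrium.

Yes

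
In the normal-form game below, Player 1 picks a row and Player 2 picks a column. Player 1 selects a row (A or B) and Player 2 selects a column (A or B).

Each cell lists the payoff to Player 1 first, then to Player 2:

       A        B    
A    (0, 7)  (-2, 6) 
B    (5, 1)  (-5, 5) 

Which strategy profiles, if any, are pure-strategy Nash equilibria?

none

(A, A): Player 1 prefers B (5 > 0) — not an equilibrium.
(A, B): Player 2 prefers A (7 > 6) — not an equilibrium.
(B, A): Player 2 prefers B (5 > 1) — not an equilibrium.
(B, B): Player 1 prefers A (-2 > -5) — not an equilibrium.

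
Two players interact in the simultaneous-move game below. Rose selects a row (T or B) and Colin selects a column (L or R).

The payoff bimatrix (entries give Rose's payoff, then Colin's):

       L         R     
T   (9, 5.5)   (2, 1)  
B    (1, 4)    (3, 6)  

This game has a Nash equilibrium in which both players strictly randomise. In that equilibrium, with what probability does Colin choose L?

Let c be the probability that Colin plays L. In a completely mixed equilibrium, Rose must be indifferent between T and B.
Rose's expected payoff from T is 9c + 2(1−c); from B it is c + 3(1−c).
Setting these equal: 7c + 2 = −2c + 3, so c = 1/9.

1/9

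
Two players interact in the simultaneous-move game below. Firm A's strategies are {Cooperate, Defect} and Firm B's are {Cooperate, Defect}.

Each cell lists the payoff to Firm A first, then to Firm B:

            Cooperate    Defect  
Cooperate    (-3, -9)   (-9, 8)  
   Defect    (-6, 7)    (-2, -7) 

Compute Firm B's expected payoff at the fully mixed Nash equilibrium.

-7/31

First find p, the probability Firm A plays Cooperate, from Firm B's indifference between Cooperate and Defect: −9p + 7(1−p) = 8p − 7(1−p), giving p = 14/31.
Since Firm B is indifferent in equilibrium, Firm B's expected payoff equals the payoff from either column against (14/31, 17/31). Using Cooperate: −9(14/31) + 7(17/31) = -7/31.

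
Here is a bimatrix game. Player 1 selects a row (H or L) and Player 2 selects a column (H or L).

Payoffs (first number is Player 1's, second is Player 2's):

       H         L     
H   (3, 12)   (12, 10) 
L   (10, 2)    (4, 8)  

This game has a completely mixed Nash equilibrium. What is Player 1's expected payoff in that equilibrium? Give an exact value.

36/5

First find y, the probability Player 2 plays H, from Player 1's indifference between H and L: 3y + 12(1−y) = 10y + 4(1−y), giving y = 8/15.
Since Player 1 is indifferent in equilibrium, Player 1's expected payoff equals the payoff from either row against (8/15, 7/15). Using H: 3(8/15) + 12(7/15) = 36/5.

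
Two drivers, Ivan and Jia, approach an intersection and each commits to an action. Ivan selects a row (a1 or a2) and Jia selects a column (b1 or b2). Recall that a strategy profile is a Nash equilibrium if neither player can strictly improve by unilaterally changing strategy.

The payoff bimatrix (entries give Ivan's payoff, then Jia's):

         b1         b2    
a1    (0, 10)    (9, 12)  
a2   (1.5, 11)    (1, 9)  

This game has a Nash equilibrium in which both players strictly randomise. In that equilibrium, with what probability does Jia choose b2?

3/19

Let q be the probability that Jia plays b1. In a completely mixed equilibrium, Ivan must be indifferent between a1 and a2.
Ivan's expected payoff from a1 is 9(1−q); from a2 it is 1.5q + (1−q).
Setting these equal: −9q + 9 = 0.5q + 1, so q = 16/19.
Therefore Jia plays b2 with probability 1 − 16/19 = 3/19.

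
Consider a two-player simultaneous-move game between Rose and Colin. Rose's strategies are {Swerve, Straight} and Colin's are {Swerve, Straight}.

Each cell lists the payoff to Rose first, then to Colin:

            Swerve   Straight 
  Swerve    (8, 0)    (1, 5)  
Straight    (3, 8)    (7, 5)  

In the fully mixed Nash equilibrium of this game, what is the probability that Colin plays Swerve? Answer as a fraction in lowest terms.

Let q be the probability that Colin plays Swerve. In a completely mixed equilibrium, Rose must be indifferent between Swerve and Straight.
Rose's expected payoff from Swerve is 8q + (1−q); from Straight it is 3q + 7(1−q).
Setting these equal: 7q + 1 = −4q + 7, so q = 6/11.

6/11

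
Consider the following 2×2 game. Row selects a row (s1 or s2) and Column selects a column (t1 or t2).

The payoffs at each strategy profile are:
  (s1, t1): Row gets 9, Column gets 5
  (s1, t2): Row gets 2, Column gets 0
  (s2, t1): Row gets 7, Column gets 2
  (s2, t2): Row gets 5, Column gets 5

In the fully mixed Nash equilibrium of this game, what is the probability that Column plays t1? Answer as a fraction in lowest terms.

3/5

Let q be the probability that Column plays t1. In a completely mixed equilibrium, Row must be indifferent between s1 and s2.
Row's expected payoff from s1 is 9q + 2(1−q); from s2 it is 7q + 5(1−q).
Setting these equal: 7q + 2 = 2q + 5, so q = 3/5.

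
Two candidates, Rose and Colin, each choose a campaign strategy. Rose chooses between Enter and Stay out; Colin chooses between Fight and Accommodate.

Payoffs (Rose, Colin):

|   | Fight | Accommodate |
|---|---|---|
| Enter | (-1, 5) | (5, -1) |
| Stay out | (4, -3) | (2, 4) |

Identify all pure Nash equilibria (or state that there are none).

none

(Enter, Fight): Rose prefers Stay out (4 > -1) — not an equilibrium.
(Enter, Accommodate): Colin prefers Fight (5 > -1) — not an equilibrium.
(Stay out, Fight): Colin prefers Accommodate (4 > -3) — not an equilibrium.
(Stay out, Accommodate): Rose prefers Enter (5 > 2) — not an equilibrium.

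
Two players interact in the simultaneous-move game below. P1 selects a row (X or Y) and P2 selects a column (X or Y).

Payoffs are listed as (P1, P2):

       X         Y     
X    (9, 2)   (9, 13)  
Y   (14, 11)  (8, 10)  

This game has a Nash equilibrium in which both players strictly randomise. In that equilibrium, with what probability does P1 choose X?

Let r be the probability that P1 plays X. In a completely mixed equilibrium, P2 must be indifferent between X and Y.
P2's expected payoff from X is 2r + 11(1−r); from Y it is 13r + 10(1−r).
Setting these equal: −9r + 11 = 3r + 10, so r = 1/12.

1/12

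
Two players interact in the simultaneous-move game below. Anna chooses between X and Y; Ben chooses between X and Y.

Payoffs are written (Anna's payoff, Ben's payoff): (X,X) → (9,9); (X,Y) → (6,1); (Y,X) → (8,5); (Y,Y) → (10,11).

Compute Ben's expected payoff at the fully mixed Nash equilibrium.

First find x, the probability Anna plays X, from Ben's indifference between X and Y: 9x + 5(1−x) = x + 11(1−x), giving x = 3/7.
Since Ben is indifferent in equilibrium, Ben's expected payoff equals the payoff from either column against (3/7, 4/7). Using X: 9(3/7) + 5(4/7) = 47/7.

47/7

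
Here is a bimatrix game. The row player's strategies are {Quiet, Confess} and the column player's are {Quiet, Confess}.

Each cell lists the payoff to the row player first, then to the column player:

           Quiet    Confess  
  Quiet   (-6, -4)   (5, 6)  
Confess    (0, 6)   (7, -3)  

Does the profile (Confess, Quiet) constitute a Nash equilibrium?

Yes

At (Confess, Quiet), the row player earns 0; switching to Quiet would give -6, so the row player has no profitable deviation.
The column player earns 6; switching to Confess would give -3, so the column player has no profitable deviation.
Neither player can gain by a unilateral deviation, so this profile is a Nash equilibrium.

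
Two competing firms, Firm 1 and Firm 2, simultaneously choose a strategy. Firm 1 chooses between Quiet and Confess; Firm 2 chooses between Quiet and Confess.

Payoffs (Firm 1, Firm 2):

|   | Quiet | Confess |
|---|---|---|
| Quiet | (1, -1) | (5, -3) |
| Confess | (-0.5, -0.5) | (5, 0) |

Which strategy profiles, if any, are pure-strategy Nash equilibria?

(Quiet, Quiet) and (Confess, Confess)

(Quiet, Quiet): Firm 1 gets 1 ≥ -0.5 from Confess, and Firm 2 gets -1 ≥ -3 from Confess — Nash equilibrium.
(Quiet, Confess): Firm 2 prefers Quiet (-1 > -3) — not an equilibrium.
(Confess, Quiet): Firm 1 prefers Quiet (1 > -0.5); Firm 2 prefers Confess (0 > -0.5) — not an equilibrium.
(Confess, Confess): Firm 1 gets 5 ≥ 5 from Quiet, and Firm 2 gets 0 ≥ -0.5 from Quiet — Nash equilibrium.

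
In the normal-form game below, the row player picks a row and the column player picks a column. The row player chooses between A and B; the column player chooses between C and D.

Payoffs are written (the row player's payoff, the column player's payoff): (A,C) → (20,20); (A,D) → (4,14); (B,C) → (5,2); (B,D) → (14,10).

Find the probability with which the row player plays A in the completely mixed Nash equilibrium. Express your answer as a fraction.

Let r be the probability that the row player plays A. In a completely mixed equilibrium, the column player must be indifferent between C and D.
The column player's expected payoff from C is 20r + 2(1−r); from D it is 14r + 10(1−r).
Setting these equal: 18r + 2 = 4r + 10, so r = 4/7.

4/7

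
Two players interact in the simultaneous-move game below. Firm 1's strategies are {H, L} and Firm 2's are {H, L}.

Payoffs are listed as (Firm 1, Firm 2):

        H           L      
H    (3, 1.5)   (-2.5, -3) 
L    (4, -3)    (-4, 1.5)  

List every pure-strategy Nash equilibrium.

none

(H, H): Firm 1 prefers L (4 > 3) — not an equilibrium.
(H, L): Firm 2 prefers H (1.5 > -3) — not an equilibrium.
(L, H): Firm 2 prefers L (1.5 > -3) — not an equilibrium.
(L, L): Firm 1 prefers H (-2.5 > -4) — not an equilibrium.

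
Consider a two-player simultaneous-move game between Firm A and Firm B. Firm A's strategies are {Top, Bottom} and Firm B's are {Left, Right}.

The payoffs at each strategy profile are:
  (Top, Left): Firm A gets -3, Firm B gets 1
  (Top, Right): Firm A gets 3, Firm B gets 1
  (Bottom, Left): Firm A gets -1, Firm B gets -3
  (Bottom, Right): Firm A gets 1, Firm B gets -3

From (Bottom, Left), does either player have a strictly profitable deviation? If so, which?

Neither

Firm A at (Bottom, Left) earns -1; deviating to Top yields -3 — not better.
Firm B earns -3; deviating to Right yields -3 — not better.
Neither player can strictly improve; the profile is a Nash equilibrium.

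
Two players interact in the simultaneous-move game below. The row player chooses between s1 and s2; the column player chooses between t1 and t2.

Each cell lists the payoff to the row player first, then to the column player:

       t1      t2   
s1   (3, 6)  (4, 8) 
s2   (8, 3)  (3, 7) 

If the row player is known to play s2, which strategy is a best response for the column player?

Against s2, the column player earns 3 from t1 and 7 from t2.
So t2 is the best response.

t2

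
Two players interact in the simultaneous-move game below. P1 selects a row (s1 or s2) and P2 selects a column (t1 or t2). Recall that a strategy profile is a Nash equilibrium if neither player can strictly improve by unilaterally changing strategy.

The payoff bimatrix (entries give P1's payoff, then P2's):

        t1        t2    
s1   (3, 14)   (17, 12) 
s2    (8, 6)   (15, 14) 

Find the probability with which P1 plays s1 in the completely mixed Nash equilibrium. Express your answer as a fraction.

4/5

Let x be the probability that P1 plays s1. In a completely mixed equilibrium, P2 must be indifferent between t1 and t2.
P2's expected payoff from t1 is 14x + 6(1−x); from t2 it is 12x + 14(1−x).
Setting these equal: 8x + 6 = −2x + 14, so x = 4/5.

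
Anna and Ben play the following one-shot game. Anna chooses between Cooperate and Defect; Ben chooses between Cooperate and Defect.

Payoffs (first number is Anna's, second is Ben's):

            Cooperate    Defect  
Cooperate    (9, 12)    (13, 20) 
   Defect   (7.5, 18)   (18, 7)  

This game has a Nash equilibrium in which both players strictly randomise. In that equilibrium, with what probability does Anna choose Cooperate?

11/19

Let x be the probability that Anna plays Cooperate. In a completely mixed equilibrium, Ben must be indifferent between Cooperate and Defect.
Ben's expected payoff from Cooperate is 12x + 18(1−x); from Defect it is 20x + 7(1−x).
Setting these equal: −6x + 18 = 13x + 7, so x = 11/19.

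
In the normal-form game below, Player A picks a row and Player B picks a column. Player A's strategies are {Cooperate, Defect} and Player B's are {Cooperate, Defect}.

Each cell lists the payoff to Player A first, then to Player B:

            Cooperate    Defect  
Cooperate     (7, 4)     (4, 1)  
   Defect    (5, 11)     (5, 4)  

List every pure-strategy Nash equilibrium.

(Cooperate, Cooperate): Player A gets 7 ≥ 5 from Defect, and Player B gets 4 ≥ 1 from Defect — Nash equilibrium.
(Cooperate, Defect): Player A prefers Defect (5 > 4); Player B prefers Cooperate (4 > 1) — not an equilibrium.
(Defect, Cooperate): Player A prefers Cooperate (7 > 5) — not an equilibrium.
(Defect, Defect): Player B prefers Cooperate (11 > 4) — not an equilibrium.

(Cooperate, Cooperate)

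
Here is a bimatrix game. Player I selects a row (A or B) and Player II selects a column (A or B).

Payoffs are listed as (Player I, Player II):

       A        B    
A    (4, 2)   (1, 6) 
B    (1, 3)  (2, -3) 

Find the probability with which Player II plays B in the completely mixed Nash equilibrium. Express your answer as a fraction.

Let q be the probability that Player II plays A. In a completely mixed equilibrium, Player I must be indifferent between A and B.
Player I's expected payoff from A is 4q + (1−q); from B it is q + 2(1−q).
Setting these equal: 3q + 1 = −q + 2, so q = 1/4.
Therefore Player II plays B with probability 1 − 1/4 = 3/4.

3/4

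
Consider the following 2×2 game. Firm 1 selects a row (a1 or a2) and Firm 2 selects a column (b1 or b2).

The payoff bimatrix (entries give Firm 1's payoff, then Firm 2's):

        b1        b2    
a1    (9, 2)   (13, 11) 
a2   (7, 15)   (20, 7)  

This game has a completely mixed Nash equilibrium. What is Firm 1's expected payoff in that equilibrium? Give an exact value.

First find y, the probability Firm 2 plays b1, from Firm 1's indifference between a1 and a2: 9y + 13(1−y) = 7y + 20(1−y), giving y = 7/9.
Since Firm 1 is indifferent in equilibrium, Firm 1's expected payoff equals the payoff from either row against (7/9, 2/9). Using a1: 9(7/9) + 13(2/9) = 89/9.

89/9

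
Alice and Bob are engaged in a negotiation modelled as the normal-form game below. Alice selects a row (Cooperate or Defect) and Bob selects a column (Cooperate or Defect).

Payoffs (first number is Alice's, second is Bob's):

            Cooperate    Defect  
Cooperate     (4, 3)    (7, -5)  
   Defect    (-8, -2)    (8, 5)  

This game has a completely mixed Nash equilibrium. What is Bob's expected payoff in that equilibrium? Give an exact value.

First find x, the probability Alice plays Cooperate, from Bob's indifference between Cooperate and Defect: 3x − 2(1−x) = −5x + 5(1−x), giving x = 7/15.
Since Bob is indifferent in equilibrium, Bob's expected payoff equals the payoff from either column against (7/15, 8/15). Using Cooperate: 3(7/15) − 2(8/15) = 1/3.

1/3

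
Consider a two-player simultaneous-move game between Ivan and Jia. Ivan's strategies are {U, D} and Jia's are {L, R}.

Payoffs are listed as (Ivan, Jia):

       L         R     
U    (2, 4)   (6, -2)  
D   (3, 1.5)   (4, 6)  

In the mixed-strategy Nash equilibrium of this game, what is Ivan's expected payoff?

First find q, the probability Jia plays L, from Ivan's indifference between U and D: 2q + 6(1−q) = 3q + 4(1−q), giving q = 2/3.
Since Ivan is indifferent in equilibrium, Ivan's expected payoff equals the payoff from either row against (2/3, 1/3). Using U: 2(2/3) + 6(1/3) = 10/3.

10/3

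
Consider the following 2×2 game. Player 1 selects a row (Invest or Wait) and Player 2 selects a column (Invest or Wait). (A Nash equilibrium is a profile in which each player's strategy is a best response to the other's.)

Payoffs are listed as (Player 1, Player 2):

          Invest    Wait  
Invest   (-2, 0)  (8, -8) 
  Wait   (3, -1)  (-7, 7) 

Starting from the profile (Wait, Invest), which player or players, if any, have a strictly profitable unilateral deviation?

Player 2

Player 1 at (Wait, Invest) earns 3; deviating to Invest yields -2 — not better.
Player 2 earns -1; deviating to Wait yields 7 — a strict improvement.
Only Player 2 has a strictly profitable deviation.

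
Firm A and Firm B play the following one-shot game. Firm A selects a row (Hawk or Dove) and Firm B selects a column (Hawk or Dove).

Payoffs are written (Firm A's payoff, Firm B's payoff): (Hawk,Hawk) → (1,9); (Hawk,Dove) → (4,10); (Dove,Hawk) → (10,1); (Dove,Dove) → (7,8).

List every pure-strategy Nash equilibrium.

(Dove, Dove)

(Hawk, Hawk): Firm A prefers Dove (10 > 1); Firm B prefers Dove (10 > 9) — not an equilibrium.
(Hawk, Dove): Firm A prefers Dove (7 > 4) — not an equilibrium.
(Dove, Hawk): Firm B prefers Dove (8 > 1) — not an equilibrium.
(Dove, Dove): Firm A gets 7 ≥ 4 from Hawk, and Firm B gets 8 ≥ 1 from Hawk — Nash equilibrium.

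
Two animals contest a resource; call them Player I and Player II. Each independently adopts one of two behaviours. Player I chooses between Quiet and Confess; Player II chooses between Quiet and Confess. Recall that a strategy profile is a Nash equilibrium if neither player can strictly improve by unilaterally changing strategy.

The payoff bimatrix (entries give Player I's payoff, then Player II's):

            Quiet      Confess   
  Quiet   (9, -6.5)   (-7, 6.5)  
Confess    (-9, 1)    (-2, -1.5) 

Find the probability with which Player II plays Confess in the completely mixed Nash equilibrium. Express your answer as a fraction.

18/23

Let y be the probability that Player II plays Quiet. In a completely mixed equilibrium, Player I must be indifferent between Quiet and Confess.
Player I's expected payoff from Quiet is 9y − 7(1−y); from Confess it is −9y − 2(1−y).
Setting these equal: 16y − 7 = −7y − 2, so y = 5/23.
Therefore Player II plays Confess with probability 1 − 5/23 = 18/23.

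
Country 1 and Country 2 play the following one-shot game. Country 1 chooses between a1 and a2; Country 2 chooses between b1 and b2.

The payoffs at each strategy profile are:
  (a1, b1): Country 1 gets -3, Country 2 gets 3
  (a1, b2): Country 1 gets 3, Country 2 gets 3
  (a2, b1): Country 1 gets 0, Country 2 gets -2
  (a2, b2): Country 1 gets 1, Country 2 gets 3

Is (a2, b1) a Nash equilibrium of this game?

At (a2, b1), Country 1 earns 0; switching to a1 would give -3, so Country 1 has no profitable deviation.
Country 2 earns -2; switching to b2 would give 3, so Country 2 would deviate.
Since at least one player can profitably deviate, this is not a Nash equilibrium.

No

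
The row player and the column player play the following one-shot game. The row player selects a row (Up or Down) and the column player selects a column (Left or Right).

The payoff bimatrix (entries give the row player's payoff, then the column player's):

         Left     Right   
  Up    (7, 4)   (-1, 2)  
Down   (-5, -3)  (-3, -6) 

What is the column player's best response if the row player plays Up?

Left

Against Up, the column player earns 4 from Left and 2 from Right.
So Left is the best response.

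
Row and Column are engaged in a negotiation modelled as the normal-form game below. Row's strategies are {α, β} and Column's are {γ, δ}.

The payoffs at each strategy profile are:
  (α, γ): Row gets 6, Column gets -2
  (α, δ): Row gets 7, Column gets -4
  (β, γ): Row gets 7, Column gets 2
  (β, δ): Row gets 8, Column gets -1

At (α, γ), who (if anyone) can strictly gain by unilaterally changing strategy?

Row

Row at (α, γ) earns 6; deviating to β yields 7 — a strict improvement.
Column earns -2; deviating to δ yields -4 — not better.
Only Row has a strictly profitable deviation.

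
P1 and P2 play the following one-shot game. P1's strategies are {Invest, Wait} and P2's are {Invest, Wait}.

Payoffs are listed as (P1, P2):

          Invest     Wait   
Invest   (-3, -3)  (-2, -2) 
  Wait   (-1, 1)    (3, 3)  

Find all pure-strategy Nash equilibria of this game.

(Wait, Wait)

(Invest, Invest): P1 prefers Wait (-1 > -3); P2 prefers Wait (-2 > -3) — not an equilibrium.
(Invest, Wait): P1 prefers Wait (3 > -2) — not an equilibrium.
(Wait, Invest): P2 prefers Wait (3 > 1) — not an equilibrium.
(Wait, Wait): P1 gets 3 ≥ -2 from Invest, and P2 gets 3 ≥ 1 from Invest — Nash equilibrium.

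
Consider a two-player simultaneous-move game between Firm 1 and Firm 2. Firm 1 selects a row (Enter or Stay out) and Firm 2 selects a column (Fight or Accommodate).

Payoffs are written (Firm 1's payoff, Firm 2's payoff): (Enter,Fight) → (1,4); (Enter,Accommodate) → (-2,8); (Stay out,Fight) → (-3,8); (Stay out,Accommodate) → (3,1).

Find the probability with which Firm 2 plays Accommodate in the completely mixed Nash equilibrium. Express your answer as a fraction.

Let q be the probability that Firm 2 plays Fight. In a completely mixed equilibrium, Firm 1 must be indifferent between Enter and Stay out.
Firm 1's expected payoff from Enter is q − 2(1−q); from Stay out it is −3q + 3(1−q).
Setting these equal: 3q − 2 = −6q + 3, so q = 5/9.
Therefore Firm 2 plays Accommodate with probability 1 − 5/9 = 4/9.

4/9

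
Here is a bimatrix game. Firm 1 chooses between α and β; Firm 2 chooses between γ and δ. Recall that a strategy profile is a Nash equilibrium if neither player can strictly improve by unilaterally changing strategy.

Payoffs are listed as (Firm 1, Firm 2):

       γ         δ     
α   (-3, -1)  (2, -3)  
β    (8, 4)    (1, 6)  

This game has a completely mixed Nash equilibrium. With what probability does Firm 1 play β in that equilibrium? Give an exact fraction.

Let x be the probability that Firm 1 plays α. In a completely mixed equilibrium, Firm 2 must be indifferent between γ and δ.
Firm 2's expected payoff from γ is −x + 4(1−x); from δ it is −3x + 6(1−x).
Setting these equal: −5x + 4 = −9x + 6, so x = 1/2.
Therefore Firm 1 plays β with probability 1 − 1/2 = 1/2.

1/2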